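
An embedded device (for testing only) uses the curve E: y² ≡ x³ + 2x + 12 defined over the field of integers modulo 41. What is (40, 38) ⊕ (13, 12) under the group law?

(40, 38) + (13, 12). λ = (12 - 38)/(13 - 40) ≡ 15/14 mod 41. 14⁻¹ ≡ 3 (mod 41), so λ ≡ 4.
  x = λ² - 40 - 13 = 16 - 53 ≡ 4; y = λ·(40 - 4) - 38 ≡ 24. → (4, 24)

(4, 24)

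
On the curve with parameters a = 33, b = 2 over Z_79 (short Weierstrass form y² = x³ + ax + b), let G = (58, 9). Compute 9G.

(23, 29)

Double-and-add on 9 = (1001)₂. Start with G = (58, 9) for the leading 1-bit.
double: tangent at (58, 9): λ = (3·58² + 33)/(2·9) ≡ 13/18. 18⁻¹ ≡ 22 (mod 79) since 18·22 = 396 ≡ 1, so λ ≡ 13·22 ≡ 49.
  x = λ² - 58 - 58 = 2401 - 116 ≡ 73; y = λ·(58 - 73) - 9 ≡ 46. → (73, 46)
double: tangent at (73, 46): λ = (3·73² + 33)/(2·46) ≡ 62/13. 13⁻¹ ≡ 73 (mod 79), so λ ≡ 62·73 ≡ 23.
  x = λ² - 73 - 73 = 529 - 146 ≡ 67; y = λ·(73 - 67) - 46 ≡ 13. → (67, 13)
double: tangent at (67, 13): λ = (3·67² + 33)/(2·13) ≡ 70/26. 26⁻¹ ≡ 76 (mod 79), so λ ≡ 70·76 ≡ 27.
  x = λ² - 67 - 67 = 729 - 134 ≡ 42; y = λ·(67 - 42) - 13 ≡ 30. → (42, 30)
add G: (42, 30) + (58, 9). λ = (9 - 30)/(58 - 42) ≡ 58/16 mod 79. 16⁻¹ ≡ 5 (mod 79), so λ ≡ 53.
  x = λ² - 42 - 58 = 2809 - 100 ≡ 23; y = λ·(42 - 23) - 30 ≡ 29. → (23, 29)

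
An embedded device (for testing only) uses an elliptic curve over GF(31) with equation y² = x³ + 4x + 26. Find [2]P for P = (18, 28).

(9, 27)

tangent at (18, 28): λ = (3·18² + 4)/(2·28) ≡ 15/25. 25⁻¹ ≡ 5 (mod 31), so λ ≡ 15·5 ≡ 13.
  x = λ² - 18 - 18 = 169 - 36 ≡ 9; y = λ·(18 - 9) - 28 ≡ 27. → (9, 27)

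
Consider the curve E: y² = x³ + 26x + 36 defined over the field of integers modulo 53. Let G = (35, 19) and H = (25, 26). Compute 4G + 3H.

(16, 19)

First 4G:
Repeated addition: build up to 4G.
2G: tangent at (35, 19): λ = (3·35² + 26)/(2·19) ≡ 44/38. 38⁻¹ ≡ 7 (mod 53) since 38·7 = 266 ≡ 1, so λ ≡ 44·7 ≡ 43.
  x = λ² - 35 - 35 = 1849 - 70 ≡ 30; y = λ·(35 - 30) - 19 ≡ 37. → (30, 37)
3G: (30, 37) + (35, 19). λ = (19 - 37)/(35 - 30) ≡ 35/5 mod 53. 5⁻¹ ≡ 32 (mod 53), so λ ≡ 7.
  x = λ² - 30 - 35 = 49 - 65 ≡ 37; y = λ·(30 - 37) - 37 ≡ 20. → (37, 20)
4G: (37, 20) + (35, 19). λ = (19 - 20)/(35 - 37) ≡ 52/51 mod 53. 51⁻¹ ≡ 26 (mod 53), so λ ≡ 27.
  x = λ² - 37 - 35 = 729 - 72 ≡ 21; y = λ·(37 - 21) - 20 ≡ 41. → (21, 41)
4G = (21, 41).
Next 3H:
Repeated addition: build up to 3H.
2H: tangent at (25, 26): λ = (3·25² + 26)/(2·26) ≡ 46/52. 52⁻¹ ≡ 52 (mod 53) since 52·52 = 2704 ≡ 1, so λ ≡ 46·52 ≡ 7.
  x = λ² - 25 - 25 = 49 - 50 ≡ 52; y = λ·(25 - 52) - 26 ≡ 50. → (52, 50)
3H: (52, 50) + (25, 26). λ = (26 - 50)/(25 - 52) ≡ 29/26 mod 53. 26⁻¹ ≡ 51 (mod 53), so λ ≡ 48.
  x = λ² - 52 - 25 = 2304 - 77 ≡ 1; y = λ·(52 - 1) - 50 ≡ 13. → (1, 13)
3H = (1, 13).
Finally 4G + 3H:
(21, 41) + (1, 13). λ = (13 - 41)/(1 - 21) ≡ 25/33 mod 53. 33⁻¹ ≡ 45 (mod 53) since 33·45 = 1485 ≡ 1, so λ ≡ 12.
  x = λ² - 21 - 1 = 144 - 22 ≡ 16; y = λ·(21 - 16) - 41 ≡ 19. → (16, 19)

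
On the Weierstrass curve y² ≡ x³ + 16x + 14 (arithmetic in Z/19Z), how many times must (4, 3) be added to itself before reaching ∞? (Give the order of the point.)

4

2P: tangent at (4, 3): λ = (3·4² + 16)/(2·3) ≡ 7/6. 6⁻¹ ≡ 16 (mod 19), so λ ≡ 7·16 ≡ 17.
  x = λ² - 4 - 4 = 289 - 8 ≡ 15; y = λ·(4 - 15) - 3 ≡ 0. → (15, 0)
3P: (15, 0) + (4, 3). λ = (3 - 0)/(4 - 15) ≡ 3/8 mod 19. 8⁻¹ ≡ 12 (mod 19) since 8·12 = 96 ≡ 1, so λ ≡ 17.
  x = λ² - 15 - 4 = 289 - 19 ≡ 4; y = λ·(15 - 4) - 0 ≡ 16. → (4, 16)
4P: (4, 16) + (4, 3): same x and y₁ ≡ -y₂, so the sum is ∞.
4P = ∞, so the order is 4.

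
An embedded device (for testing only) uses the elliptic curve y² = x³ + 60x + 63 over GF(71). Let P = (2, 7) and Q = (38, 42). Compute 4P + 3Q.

(10, 32)

First 4P:
Repeated addition: build up to 4P.
2P: tangent at (2, 7): λ = (3·2² + 60)/(2·7) ≡ 1/14. 14⁻¹ ≡ 66 (mod 71), so λ ≡ 1·66 ≡ 66.
  x = λ² - 2 - 2 = 4356 - 4 ≡ 21; y = λ·(2 - 21) - 7 ≡ 17. → (21, 17)
3P: (21, 17) + (2, 7). λ = (7 - 17)/(2 - 21) ≡ 61/52 mod 71. 52⁻¹ ≡ 56 (mod 71), so λ ≡ 8.
  x = λ² - 21 - 2 = 64 - 23 ≡ 41; y = λ·(21 - 41) - 17 ≡ 36. → (41, 36)
4P: (41, 36) + (2, 7). λ = (7 - 36)/(2 - 41) ≡ 42/32 mod 71. 32⁻¹ ≡ 20 (mod 71), so λ ≡ 59.
  x = λ² - 41 - 2 = 3481 - 43 ≡ 30; y = λ·(41 - 30) - 36 ≡ 45. → (30, 45)
4P = (30, 45).
Next 3Q:
Repeated addition: build up to 3Q.
2Q: tangent at (38, 42): λ = (3·38² + 60)/(2·42) ≡ 61/13. 13⁻¹ ≡ 11 (mod 71), so λ ≡ 61·11 ≡ 32.
  x = λ² - 38 - 38 = 1024 - 76 ≡ 25; y = λ·(38 - 25) - 42 ≡ 19. → (25, 19)
3Q: (25, 19) + (38, 42). λ = (42 - 19)/(38 - 25) ≡ 23/13 mod 71. 13⁻¹ ≡ 11 (mod 71), so λ ≡ 40.
  x = λ² - 25 - 38 = 1600 - 63 ≡ 46; y = λ·(25 - 46) - 19 ≡ 64. → (46, 64)
3Q = (46, 64).
Finally 4P + 3Q:
(30, 45) + (46, 64). λ = (64 - 45)/(46 - 30) ≡ 19/16 mod 71. 16⁻¹ ≡ 40 (mod 71), so λ ≡ 50.
  x = λ² - 30 - 46 = 2500 - 76 ≡ 10; y = λ·(30 - 10) - 45 ≡ 32. → (10, 32)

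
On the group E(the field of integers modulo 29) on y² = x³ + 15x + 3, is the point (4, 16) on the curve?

no

y² = 16² ≡ 24; x³ + 15x + 3 = 127 ≡ 11 (mod 29). 24 ≠ 11.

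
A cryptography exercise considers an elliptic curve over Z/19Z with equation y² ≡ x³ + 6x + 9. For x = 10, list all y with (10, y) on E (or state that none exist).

9, 10

x³ + 6x + 9 = 1069 ≡ 5 (mod 19).
Square roots of 5 mod 19: 9 and 10 (since 9² = 81 ≡ 5).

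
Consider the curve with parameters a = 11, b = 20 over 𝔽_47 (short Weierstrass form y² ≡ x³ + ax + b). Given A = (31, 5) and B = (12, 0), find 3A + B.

(29, 37)

First 3A:
Repeated addition: build up to 3A.
2A: tangent at (31, 5): λ = (3·31² + 11)/(2·5) ≡ 27/10. 10⁻¹ ≡ 33 (mod 47), so λ ≡ 27·33 ≡ 45.
  x = λ² - 31 - 31 = 2025 - 62 ≡ 36; y = λ·(31 - 36) - 5 ≡ 5. → (36, 5)
3A: (36, 5) + (31, 5). λ = (5 - 5)/(31 - 36) ≡ 0/42 mod 47. 42⁻¹ ≡ 28 (mod 47) since 42·28 = 1176 ≡ 1, so λ ≡ 0.
  x = λ² - 36 - 31 = 0 - 67 ≡ 27; y = λ·(36 - 27) - 5 ≡ 42. → (27, 42)
3A = (27, 42).
Finally 3A + B:
(27, 42) + (12, 0). λ = (0 - 42)/(12 - 27) ≡ 5/32 mod 47. 32⁻¹ ≡ 25 (mod 47) since 32·25 = 800 ≡ 1, so λ ≡ 31.
  x = λ² - 27 - 12 = 961 - 39 ≡ 29; y = λ·(27 - 29) - 42 ≡ 37. → (29, 37)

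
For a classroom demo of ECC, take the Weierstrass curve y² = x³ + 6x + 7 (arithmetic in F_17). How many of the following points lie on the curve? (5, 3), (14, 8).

(5, 3): 3² ≡ 9, rhs ≡ 9 → on.
(14, 8): 8² ≡ 13, rhs ≡ 13 → on.

2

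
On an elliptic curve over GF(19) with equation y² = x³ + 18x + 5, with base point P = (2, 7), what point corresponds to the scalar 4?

(2, 12)

Repeated addition: build up to 4P.
2P: tangent at (2, 7): λ = (3·2² + 18)/(2·7) ≡ 11/14. 14⁻¹ ≡ 15 (mod 19) since 14·15 = 210 ≡ 1, so λ ≡ 11·15 ≡ 13.
  x = λ² - 2 - 2 = 169 - 4 ≡ 13; y = λ·(2 - 13) - 7 ≡ 2. → (13, 2)
3P: (13, 2) + (2, 7). λ = (7 - 2)/(2 - 13) ≡ 5/8 mod 19. 8⁻¹ ≡ 12 (mod 19) since 8·12 = 96 ≡ 1, so λ ≡ 3.
  x = λ² - 13 - 2 = 9 - 15 ≡ 13; y = λ·(13 - 13) - 2 ≡ 17. → (13, 17)
4P: (13, 17) + (2, 7). λ = (7 - 17)/(2 - 13) ≡ 9/8 mod 19. 8⁻¹ ≡ 12 (mod 19) since 8·12 = 96 ≡ 1, so λ ≡ 13.
  x = λ² - 13 - 2 = 169 - 15 ≡ 2; y = λ·(13 - 2) - 17 ≡ 12. → (2, 12)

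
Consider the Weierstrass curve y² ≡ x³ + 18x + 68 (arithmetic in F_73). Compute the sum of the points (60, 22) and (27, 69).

(68, 27)

(60, 22) + (27, 69). λ = (69 - 22)/(27 - 60) ≡ 47/40 mod 73. 40⁻¹ ≡ 42 (mod 73), so λ ≡ 3.
  x = λ² - 60 - 27 = 9 - 87 ≡ 68; y = λ·(60 - 68) - 22 ≡ 27. → (68, 27)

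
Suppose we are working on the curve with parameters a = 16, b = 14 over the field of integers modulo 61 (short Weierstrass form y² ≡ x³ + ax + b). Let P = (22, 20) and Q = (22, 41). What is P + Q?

The two points share x = 22 and their y-coordinates satisfy 20 + 41 ≡ 0 (mod 61), so they are inverses. Their sum is 𝒪.

O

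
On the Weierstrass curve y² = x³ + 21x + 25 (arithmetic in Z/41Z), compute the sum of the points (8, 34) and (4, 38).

(8, 34) + (4, 38). λ = (38 - 34)/(4 - 8) ≡ 4/37 mod 41. 37⁻¹ ≡ 10 (mod 41), so λ ≡ 40.
  x = λ² - 8 - 4 = 1600 - 12 ≡ 30; y = λ·(8 - 30) - 34 ≡ 29. → (30, 29)

(30, 29)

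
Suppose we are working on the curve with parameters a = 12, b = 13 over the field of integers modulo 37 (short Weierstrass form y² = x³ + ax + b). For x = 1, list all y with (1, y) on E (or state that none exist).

10, 27

x³ + 12x + 13 = 26 ≡ 26 (mod 37).
Square roots of 26 mod 37: 10 and 27 (since 10² = 100 ≡ 26).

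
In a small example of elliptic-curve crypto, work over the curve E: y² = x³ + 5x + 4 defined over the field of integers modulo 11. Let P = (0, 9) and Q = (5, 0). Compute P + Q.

(0, 2)

(0, 9) + (5, 0). λ = (0 - 9)/(5 - 0) ≡ 2/5 mod 11. 5⁻¹ ≡ 9 (mod 11) since 5·9 = 45 ≡ 1, so λ ≡ 7.
  x = λ² - 0 - 5 = 49 - 5 ≡ 0; y = λ·(0 - 0) - 9 ≡ 2. → (0, 2)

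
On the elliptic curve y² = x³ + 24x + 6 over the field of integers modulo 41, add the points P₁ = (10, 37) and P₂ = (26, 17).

(10, 37) + (26, 17). λ = (17 - 37)/(26 - 10) ≡ 21/16 mod 41. 16⁻¹ ≡ 18 (mod 41), so λ ≡ 9.
  x = λ² - 10 - 26 = 81 - 36 ≡ 4; y = λ·(10 - 4) - 37 ≡ 17. → (4, 17)

(4, 17)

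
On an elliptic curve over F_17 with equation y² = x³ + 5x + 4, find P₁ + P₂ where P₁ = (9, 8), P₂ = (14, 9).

(9, 8) + (14, 9). λ = (9 - 8)/(14 - 9) ≡ 1/5 mod 17. 5⁻¹ ≡ 7 (mod 17) since 5·7 = 35 ≡ 1, so λ ≡ 7.
  x = λ² - 9 - 14 = 49 - 23 ≡ 9; y = λ·(9 - 9) - 8 ≡ 9. → (9, 9)

(9, 9)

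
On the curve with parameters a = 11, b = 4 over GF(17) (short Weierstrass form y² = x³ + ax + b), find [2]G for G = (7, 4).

(1, 4)

tangent at (7, 4): λ = (3·7² + 11)/(2·4) ≡ 5/8. 8⁻¹ ≡ 15 (mod 17) since 8·15 = 120 ≡ 1, so λ ≡ 5·15 ≡ 7.
  x = λ² - 7 - 7 = 49 - 14 ≡ 1; y = λ·(7 - 1) - 4 ≡ 4. → (1, 4)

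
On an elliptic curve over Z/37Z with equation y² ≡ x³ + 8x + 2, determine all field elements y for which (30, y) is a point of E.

11, 26

x³ + 8x + 2 = 27242 ≡ 10 (mod 37).
Square roots of 10 mod 37: 11 and 26 (since 11² = 121 ≡ 10).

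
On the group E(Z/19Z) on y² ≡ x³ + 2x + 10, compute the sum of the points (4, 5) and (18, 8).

(4, 5) + (18, 8). λ = (8 - 5)/(18 - 4) ≡ 3/14 mod 19. 14⁻¹ ≡ 15 (mod 19) since 14·15 = 210 ≡ 1, so λ ≡ 7.
  x = λ² - 4 - 18 = 49 - 22 ≡ 8; y = λ·(4 - 8) - 5 ≡ 5. → (8, 5)

(8, 5)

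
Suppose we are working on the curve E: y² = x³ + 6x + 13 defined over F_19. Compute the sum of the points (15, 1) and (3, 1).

(1, 18)

(15, 1) + (3, 1). λ = (1 - 1)/(3 - 15) ≡ 0/7 mod 19. 7⁻¹ ≡ 11 (mod 19), so λ ≡ 0.
  x = λ² - 15 - 3 = 0 - 18 ≡ 1; y = λ·(15 - 1) - 1 ≡ 18. → (1, 18)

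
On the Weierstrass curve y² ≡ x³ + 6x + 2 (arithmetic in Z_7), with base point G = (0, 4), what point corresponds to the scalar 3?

Repeated addition: build up to 3G.
2G: tangent at (0, 4): λ = (3·0² + 6)/(2·4) ≡ 6/1. 1⁻¹ ≡ 1 (mod 7), so λ ≡ 6·1 ≡ 6.
  x = λ² - 0 - 0 = 36 - 0 ≡ 1; y = λ·(0 - 1) - 4 ≡ 4. → (1, 4)
3G: (1, 4) + (0, 4). λ = (4 - 4)/(0 - 1) ≡ 0/6 mod 7. 6⁻¹ ≡ 6 (mod 7), so λ ≡ 0.
  x = λ² - 1 - 0 = 0 - 1 ≡ 6; y = λ·(1 - 6) - 4 ≡ 3. → (6, 3)

(6, 3)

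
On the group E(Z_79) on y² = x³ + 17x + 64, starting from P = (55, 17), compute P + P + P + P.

(36, 66)

Repeated addition: build up to 4P.
2P: tangent at (55, 17): λ = (3·55² + 17)/(2·17) ≡ 7/34. 34⁻¹ ≡ 7 (mod 79) since 34·7 = 238 ≡ 1, so λ ≡ 7·7 ≡ 49.
  x = λ² - 55 - 55 = 2401 - 110 ≡ 0; y = λ·(55 - 0) - 17 ≡ 71. → (0, 71)
3P: (0, 71) + (55, 17). λ = (17 - 71)/(55 - 0) ≡ 25/55 mod 79. 55⁻¹ ≡ 23 (mod 79) since 55·23 = 1265 ≡ 1, so λ ≡ 22.
  x = λ² - 0 - 55 = 484 - 55 ≡ 34; y = λ·(0 - 34) - 71 ≡ 50. → (34, 50)
4P: (34, 50) + (55, 17). λ = (17 - 50)/(55 - 34) ≡ 46/21 mod 79. 21⁻¹ ≡ 64 (mod 79) since 21·64 = 1344 ≡ 1, so λ ≡ 21.
  x = λ² - 34 - 55 = 441 - 89 ≡ 36; y = λ·(34 - 36) - 50 ≡ 66. → (36, 66)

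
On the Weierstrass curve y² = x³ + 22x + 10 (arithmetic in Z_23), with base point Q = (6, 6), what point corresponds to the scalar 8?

Double-and-add on 8 = (1000)₂. Start with Q = (6, 6) for the leading 1-bit.
double: tangent at (6, 6): λ = (3·6² + 22)/(2·6) ≡ 15/12. 12⁻¹ ≡ 2 (mod 23) since 12·2 = 24 ≡ 1, so λ ≡ 15·2 ≡ 7.
  x = λ² - 6 - 6 = 49 - 12 ≡ 14; y = λ·(6 - 14) - 6 ≡ 7. → (14, 7)
double: tangent at (14, 7): λ = (3·14² + 22)/(2·7) ≡ 12/14. 14⁻¹ ≡ 5 (mod 23), so λ ≡ 12·5 ≡ 14.
  x = λ² - 14 - 14 = 196 - 28 ≡ 7; y = λ·(14 - 7) - 7 ≡ 22. → (7, 22)
double: tangent at (7, 22): λ = (3·7² + 22)/(2·22) ≡ 8/21. 21⁻¹ ≡ 11 (mod 23), so λ ≡ 8·11 ≡ 19.
  x = λ² - 7 - 7 = 361 - 14 ≡ 2; y = λ·(7 - 2) - 22 ≡ 4. → (2, 4)

(2, 4)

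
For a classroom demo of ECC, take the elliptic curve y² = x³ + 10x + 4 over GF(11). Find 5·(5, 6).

Write G = (5, 6).
Double-and-add on 5 = (101)₂. Start with G = (5, 6) for the leading 1-bit.
double: tangent at (5, 6): λ = (3·5² + 10)/(2·6) ≡ 8/1. 1⁻¹ ≡ 1 (mod 11) since 1·1 = 1 ≡ 1, so λ ≡ 8·1 ≡ 8.
  x = λ² - 5 - 5 = 64 - 10 ≡ 10; y = λ·(5 - 10) - 6 ≡ 9. → (10, 9)
double: tangent at (10, 9): λ = (3·10² + 10)/(2·9) ≡ 2/7. 7⁻¹ ≡ 8 (mod 11), so λ ≡ 2·8 ≡ 5.
  x = λ² - 10 - 10 = 25 - 20 ≡ 5; y = λ·(10 - 5) - 9 ≡ 5. → (5, 5)
add G: (5, 5) + (5, 6): same x and y₁ ≡ -y₂, so the sum is 𝒪.

O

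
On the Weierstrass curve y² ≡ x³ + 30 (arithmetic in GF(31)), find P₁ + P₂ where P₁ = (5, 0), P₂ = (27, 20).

(7, 1)

(5, 0) + (27, 20). λ = (20 - 0)/(27 - 5) ≡ 20/22 mod 31. 22⁻¹ ≡ 24 (mod 31), so λ ≡ 15.
  x = λ² - 5 - 27 = 225 - 32 ≡ 7; y = λ·(5 - 7) - 0 ≡ 1. → (7, 1)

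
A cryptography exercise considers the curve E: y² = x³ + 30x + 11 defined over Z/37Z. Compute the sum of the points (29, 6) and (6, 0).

(12, 29)

(29, 6) + (6, 0). λ = (0 - 6)/(6 - 29) ≡ 31/14 mod 37. 14⁻¹ ≡ 8 (mod 37), so λ ≡ 26.
  x = λ² - 29 - 6 = 676 - 35 ≡ 12; y = λ·(29 - 12) - 6 ≡ 29. → (12, 29)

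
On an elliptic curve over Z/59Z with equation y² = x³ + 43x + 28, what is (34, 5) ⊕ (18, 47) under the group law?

(48, 17)

(34, 5) + (18, 47). λ = (47 - 5)/(18 - 34) ≡ 42/43 mod 59. 43⁻¹ ≡ 11 (mod 59), so λ ≡ 49.
  x = λ² - 34 - 18 = 2401 - 52 ≡ 48; y = λ·(34 - 48) - 5 ≡ 17. → (48, 17)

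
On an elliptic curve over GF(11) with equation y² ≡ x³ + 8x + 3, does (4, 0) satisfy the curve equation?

yes

y² = 0² ≡ 0; x³ + 8x + 3 = 99 ≡ 0 (mod 11). 0 = 0.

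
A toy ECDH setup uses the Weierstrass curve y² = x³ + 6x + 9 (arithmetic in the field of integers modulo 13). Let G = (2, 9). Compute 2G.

tangent at (2, 9): λ = (3·2² + 6)/(2·9) ≡ 5/5. 5⁻¹ ≡ 8 (mod 13) since 5·8 = 40 ≡ 1, so λ ≡ 5·8 ≡ 1.
  x = λ² - 2 - 2 = 1 - 4 ≡ 10; y = λ·(2 - 10) - 9 ≡ 9. → (10, 9)

(10, 9)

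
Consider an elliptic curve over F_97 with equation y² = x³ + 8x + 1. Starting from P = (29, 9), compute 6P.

(2, 5)

Repeated addition: build up to 6P.
2P: tangent at (29, 9): λ = (3·29² + 8)/(2·9) ≡ 9/18. 18⁻¹ ≡ 27 (mod 97) since 18·27 = 486 ≡ 1, so λ ≡ 9·27 ≡ 49.
  x = λ² - 29 - 29 = 2401 - 58 ≡ 15; y = λ·(29 - 15) - 9 ≡ 95. → (15, 95)
3P: (15, 95) + (29, 9). λ = (9 - 95)/(29 - 15) ≡ 11/14 mod 97. 14⁻¹ ≡ 7 (mod 97), so λ ≡ 77.
  x = λ² - 15 - 29 = 5929 - 44 ≡ 65; y = λ·(15 - 65) - 95 ≡ 32. → (65, 32)
4P: (65, 32) + (29, 9). λ = (9 - 32)/(29 - 65) ≡ 74/61 mod 97. 61⁻¹ ≡ 35 (mod 97), so λ ≡ 68.
  x = λ² - 65 - 29 = 4624 - 94 ≡ 68; y = λ·(65 - 68) - 32 ≡ 55. → (68, 55)
5P: (68, 55) + (29, 9). λ = (9 - 55)/(29 - 68) ≡ 51/58 mod 97. 58⁻¹ ≡ 92 (mod 97), so λ ≡ 36.
  x = λ² - 68 - 29 = 1296 - 97 ≡ 35; y = λ·(68 - 35) - 55 ≡ 66. → (35, 66)
6P: (35, 66) + (29, 9). λ = (9 - 66)/(29 - 35) ≡ 40/91 mod 97. 91⁻¹ ≡ 16 (mod 97), so λ ≡ 58.
  x = λ² - 35 - 29 = 3364 - 64 ≡ 2; y = λ·(35 - 2) - 66 ≡ 5. → (2, 5)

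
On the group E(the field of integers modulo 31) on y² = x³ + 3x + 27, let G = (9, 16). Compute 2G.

(17, 0)

tangent at (9, 16): λ = (3·9² + 3)/(2·16) ≡ 29/1. 1⁻¹ ≡ 1 (mod 31), so λ ≡ 29·1 ≡ 29.
  x = λ² - 9 - 9 = 841 - 18 ≡ 17; y = λ·(9 - 17) - 16 ≡ 0. → (17, 0)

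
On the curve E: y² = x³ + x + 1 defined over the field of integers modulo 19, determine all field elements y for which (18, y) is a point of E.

none

x³ + 1x + 1 = 5851 ≡ 18 (mod 19).
18 is a non-residue mod 19; no y exists.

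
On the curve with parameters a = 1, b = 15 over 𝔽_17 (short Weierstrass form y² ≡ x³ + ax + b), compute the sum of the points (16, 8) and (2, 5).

(16, 8) + (2, 5). λ = (5 - 8)/(2 - 16) ≡ 14/3 mod 17. 3⁻¹ ≡ 6 (mod 17), so λ ≡ 16.
  x = λ² - 16 - 2 = 256 - 18 ≡ 0; y = λ·(16 - 0) - 8 ≡ 10. → (0, 10)

(0, 10)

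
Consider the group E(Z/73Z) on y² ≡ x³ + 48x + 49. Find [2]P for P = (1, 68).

(70, 43)

tangent at (1, 68): λ = (3·1² + 48)/(2·68) ≡ 51/63. 63⁻¹ ≡ 51 (mod 73) since 63·51 = 3213 ≡ 1, so λ ≡ 51·51 ≡ 46.
  x = λ² - 1 - 1 = 2116 - 2 ≡ 70; y = λ·(1 - 70) - 68 ≡ 43. → (70, 43)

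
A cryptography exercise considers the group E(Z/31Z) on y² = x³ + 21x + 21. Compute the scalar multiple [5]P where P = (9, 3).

Repeated addition: build up to 5P.
2P: tangent at (9, 3): λ = (3·9² + 21)/(2·3) ≡ 16/6. 6⁻¹ ≡ 26 (mod 31) since 6·26 = 156 ≡ 1, so λ ≡ 16·26 ≡ 13.
  x = λ² - 9 - 9 = 169 - 18 ≡ 27; y = λ·(9 - 27) - 3 ≡ 11. → (27, 11)
3P: (27, 11) + (9, 3). λ = (3 - 11)/(9 - 27) ≡ 23/13 mod 31. 13⁻¹ ≡ 12 (mod 31), so λ ≡ 28.
  x = λ² - 27 - 9 = 784 - 36 ≡ 4; y = λ·(27 - 4) - 11 ≡ 13. → (4, 13)
4P: (4, 13) + (9, 3). λ = (3 - 13)/(9 - 4) ≡ 21/5 mod 31. 5⁻¹ ≡ 25 (mod 31) since 5·25 = 125 ≡ 1, so λ ≡ 29.
  x = λ² - 4 - 9 = 841 - 13 ≡ 22; y = λ·(4 - 22) - 13 ≡ 23. → (22, 23)
5P: (22, 23) + (9, 3). λ = (3 - 23)/(9 - 22) ≡ 11/18 mod 31. 18⁻¹ ≡ 19 (mod 31), so λ ≡ 23.
  x = λ² - 22 - 9 = 529 - 31 ≡ 2; y = λ·(22 - 2) - 23 ≡ 3. → (2, 3)

(2, 3)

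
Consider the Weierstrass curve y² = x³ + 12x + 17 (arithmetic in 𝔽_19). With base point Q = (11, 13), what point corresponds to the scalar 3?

Repeated addition: build up to 3Q.
2Q: tangent at (11, 13): λ = (3·11² + 12)/(2·13) ≡ 14/7. 7⁻¹ ≡ 11 (mod 19), so λ ≡ 14·11 ≡ 2.
  x = λ² - 11 - 11 = 4 - 22 ≡ 1; y = λ·(11 - 1) - 13 ≡ 7. → (1, 7)
3Q: (1, 7) + (11, 13). λ = (13 - 7)/(11 - 1) ≡ 6/10 mod 19. 10⁻¹ ≡ 2 (mod 19), so λ ≡ 12.
  x = λ² - 1 - 11 = 144 - 12 ≡ 18; y = λ·(1 - 18) - 7 ≡ 17. → (18, 17)

(18, 17)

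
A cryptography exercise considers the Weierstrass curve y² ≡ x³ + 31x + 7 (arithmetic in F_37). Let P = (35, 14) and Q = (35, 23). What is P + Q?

O

The two points share x = 35 and their y-coordinates satisfy 14 + 23 ≡ 0 (mod 37), so they are inverses. Their sum is O.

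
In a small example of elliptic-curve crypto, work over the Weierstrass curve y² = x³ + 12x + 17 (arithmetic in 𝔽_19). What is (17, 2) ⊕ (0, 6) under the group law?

(17, 2) + (0, 6). λ = (6 - 2)/(0 - 17) ≡ 4/2 mod 19. 2⁻¹ ≡ 10 (mod 19), so λ ≡ 2.
  x = λ² - 17 - 0 = 4 - 17 ≡ 6; y = λ·(17 - 6) - 2 ≡ 1. → (6, 1)

(6, 1)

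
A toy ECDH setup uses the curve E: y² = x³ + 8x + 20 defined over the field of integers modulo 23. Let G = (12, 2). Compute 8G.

(17, 3)

Repeated addition: build up to 8G.
2G: tangent at (12, 2): λ = (3·12² + 8)/(2·2) ≡ 3/4. 4⁻¹ ≡ 6 (mod 23) since 4·6 = 24 ≡ 1, so λ ≡ 3·6 ≡ 18.
  x = λ² - 12 - 12 = 324 - 24 ≡ 1; y = λ·(12 - 1) - 2 ≡ 12. → (1, 12)
3G: (1, 12) + (12, 2). λ = (2 - 12)/(12 - 1) ≡ 13/11 mod 23. 11⁻¹ ≡ 21 (mod 23) since 11·21 = 231 ≡ 1, so λ ≡ 20.
  x = λ² - 1 - 12 = 400 - 13 ≡ 19; y = λ·(1 - 19) - 12 ≡ 19. → (19, 19)
4G: (19, 19) + (12, 2). λ = (2 - 19)/(12 - 19) ≡ 6/16 mod 23. 16⁻¹ ≡ 13 (mod 23) since 16·13 = 208 ≡ 1, so λ ≡ 9.
  x = λ² - 19 - 12 = 81 - 31 ≡ 4; y = λ·(19 - 4) - 19 ≡ 1. → (4, 1)
5G: (4, 1) + (12, 2). λ = (2 - 1)/(12 - 4) ≡ 1/8 mod 23. 8⁻¹ ≡ 3 (mod 23), so λ ≡ 3.
  x = λ² - 4 - 12 = 9 - 16 ≡ 16; y = λ·(4 - 16) - 1 ≡ 9. → (16, 9)
6G: (16, 9) + (12, 2). λ = (2 - 9)/(12 - 16) ≡ 16/19 mod 23. 19⁻¹ ≡ 17 (mod 23) since 19·17 = 323 ≡ 1, so λ ≡ 19.
  x = λ² - 16 - 12 = 361 - 28 ≡ 11; y = λ·(16 - 11) - 9 ≡ 17. → (11, 17)
7G: (11, 17) + (12, 2). λ = (2 - 17)/(12 - 11) ≡ 8/1 mod 23. 1⁻¹ ≡ 1 (mod 23) since 1·1 = 1 ≡ 1, so λ ≡ 8.
  x = λ² - 11 - 12 = 64 - 23 ≡ 18; y = λ·(11 - 18) - 17 ≡ 19. → (18, 19)
8G: (18, 19) + (12, 2). λ = (2 - 19)/(12 - 18) ≡ 6/17 mod 23. 17⁻¹ ≡ 19 (mod 23), so λ ≡ 22.
  x = λ² - 18 - 12 = 484 - 30 ≡ 17; y = λ·(18 - 17) - 19 ≡ 3. → (17, 3)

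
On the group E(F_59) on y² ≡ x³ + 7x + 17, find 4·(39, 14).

(31, 42)

Write G = (39, 14).
Double-and-add on 4 = (100)₂. Start with G = (39, 14) for the leading 1-bit.
double: tangent at (39, 14): λ = (3·39² + 7)/(2·14) ≡ 27/28. 28⁻¹ ≡ 19 (mod 59), so λ ≡ 27·19 ≡ 41.
  x = λ² - 39 - 39 = 1681 - 78 ≡ 10; y = λ·(39 - 10) - 14 ≡ 54. → (10, 54)
double: tangent at (10, 54): λ = (3·10² + 7)/(2·54) ≡ 12/49. 49⁻¹ ≡ 53 (mod 59) since 49·53 = 2597 ≡ 1, so λ ≡ 12·53 ≡ 46.
  x = λ² - 10 - 10 = 2116 - 20 ≡ 31; y = λ·(10 - 31) - 54 ≡ 42. → (31, 42)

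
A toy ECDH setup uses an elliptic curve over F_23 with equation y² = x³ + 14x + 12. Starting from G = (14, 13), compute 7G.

(11, 18)

Repeated addition: build up to 7G.
2G: tangent at (14, 13): λ = (3·14² + 14)/(2·13) ≡ 4/3. 3⁻¹ ≡ 8 (mod 23), so λ ≡ 4·8 ≡ 9.
  x = λ² - 14 - 14 = 81 - 28 ≡ 7; y = λ·(14 - 7) - 13 ≡ 4. → (7, 4)
3G: (7, 4) + (14, 13). λ = (13 - 4)/(14 - 7) ≡ 9/7 mod 23. 7⁻¹ ≡ 10 (mod 23), so λ ≡ 21.
  x = λ² - 7 - 14 = 441 - 21 ≡ 6; y = λ·(7 - 6) - 4 ≡ 17. → (6, 17)
4G: (6, 17) + (14, 13). λ = (13 - 17)/(14 - 6) ≡ 19/8 mod 23. 8⁻¹ ≡ 3 (mod 23), so λ ≡ 11.
  x = λ² - 6 - 14 = 121 - 20 ≡ 9; y = λ·(6 - 9) - 17 ≡ 19. → (9, 19)
5G: (9, 19) + (14, 13). λ = (13 - 19)/(14 - 9) ≡ 17/5 mod 23. 5⁻¹ ≡ 14 (mod 23) since 5·14 = 70 ≡ 1, so λ ≡ 8.
  x = λ² - 9 - 14 = 64 - 23 ≡ 18; y = λ·(9 - 18) - 19 ≡ 1. → (18, 1)
6G: (18, 1) + (14, 13). λ = (13 - 1)/(14 - 18) ≡ 12/19 mod 23. 19⁻¹ ≡ 17 (mod 23), so λ ≡ 20.
  x = λ² - 18 - 14 = 400 - 32 ≡ 0; y = λ·(18 - 0) - 1 ≡ 14. → (0, 14)
7G: (0, 14) + (14, 13). λ = (13 - 14)/(14 - 0) ≡ 22/14 mod 23. 14⁻¹ ≡ 5 (mod 23), so λ ≡ 18.
  x = λ² - 0 - 14 = 324 - 14 ≡ 11; y = λ·(0 - 11) - 14 ≡ 18. → (11, 18)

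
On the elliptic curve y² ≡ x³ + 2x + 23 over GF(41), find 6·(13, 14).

Write G = (13, 14).
Double-and-add on 6 = (110)₂. Start with G = (13, 14) for the leading 1-bit.
double: tangent at (13, 14): λ = (3·13² + 2)/(2·14) ≡ 17/28. 28⁻¹ ≡ 22 (mod 41), so λ ≡ 17·22 ≡ 5.
  x = λ² - 13 - 13 = 25 - 26 ≡ 40; y = λ·(13 - 40) - 14 ≡ 15. → (40, 15)
add G: (40, 15) + (13, 14). λ = (14 - 15)/(13 - 40) ≡ 40/14 mod 41. 14⁻¹ ≡ 3 (mod 41), so λ ≡ 38.
  x = λ² - 40 - 13 = 1444 - 53 ≡ 38; y = λ·(40 - 38) - 15 ≡ 20. → (38, 20)
double: tangent at (38, 20): λ = (3·38² + 2)/(2·20) ≡ 29/40. 40⁻¹ ≡ 40 (mod 41) since 40·40 = 1600 ≡ 1, so λ ≡ 29·40 ≡ 12.
  x = λ² - 38 - 38 = 144 - 76 ≡ 27; y = λ·(38 - 27) - 20 ≡ 30. → (27, 30)

(27, 30)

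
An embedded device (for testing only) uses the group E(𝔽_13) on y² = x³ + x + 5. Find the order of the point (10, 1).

2P: tangent at (10, 1): λ = (3·10² + 1)/(2·1) ≡ 2/2. 2⁻¹ ≡ 7 (mod 13) since 2·7 = 14 ≡ 1, so λ ≡ 2·7 ≡ 1.
  x = λ² - 10 - 10 = 1 - 20 ≡ 7; y = λ·(10 - 7) - 1 ≡ 2. → (7, 2)
3P: (7, 2) + (10, 1). λ = (1 - 2)/(10 - 7) ≡ 12/3 mod 13. 3⁻¹ ≡ 9 (mod 13) since 3·9 = 27 ≡ 1, so λ ≡ 4.
  x = λ² - 7 - 10 = 16 - 17 ≡ 12; y = λ·(7 - 12) - 2 ≡ 4. → (12, 4)
4P: (12, 4) + (10, 1). λ = (1 - 4)/(10 - 12) ≡ 10/11 mod 13. 11⁻¹ ≡ 6 (mod 13), so λ ≡ 8.
  x = λ² - 12 - 10 = 64 - 22 ≡ 3; y = λ·(12 - 3) - 4 ≡ 3. → (3, 3)
5P: (3, 3) + (10, 1). λ = (1 - 3)/(10 - 3) ≡ 11/7 mod 13. 7⁻¹ ≡ 2 (mod 13), so λ ≡ 9.
  x = λ² - 3 - 10 = 81 - 13 ≡ 3; y = λ·(3 - 3) - 3 ≡ 10. → (3, 10)
6P: (3, 10) + (10, 1). λ = (1 - 10)/(10 - 3) ≡ 4/7 mod 13. 7⁻¹ ≡ 2 (mod 13) since 7·2 = 14 ≡ 1, so λ ≡ 8.
  x = λ² - 3 - 10 = 64 - 13 ≡ 12; y = λ·(3 - 12) - 10 ≡ 9. → (12, 9)
7P: (12, 9) + (10, 1). λ = (1 - 9)/(10 - 12) ≡ 5/11 mod 13. 11⁻¹ ≡ 6 (mod 13), so λ ≡ 4.
  x = λ² - 12 - 10 = 16 - 22 ≡ 7; y = λ·(12 - 7) - 9 ≡ 11. → (7, 11)
8P: (7, 11) + (10, 1). λ = (1 - 11)/(10 - 7) ≡ 3/3 mod 13. 3⁻¹ ≡ 9 (mod 13) since 3·9 = 27 ≡ 1, so λ ≡ 1.
  x = λ² - 7 - 10 = 1 - 17 ≡ 10; y = λ·(7 - 10) - 11 ≡ 12. → (10, 12)
9P: (10, 12) + (10, 1): same x and y₁ ≡ -y₂, so the sum is ∞.
9P = ∞, so the order is 9.

9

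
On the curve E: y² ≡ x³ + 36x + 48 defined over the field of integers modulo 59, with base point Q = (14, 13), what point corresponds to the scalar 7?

Repeated addition: build up to 7Q.
2Q: tangent at (14, 13): λ = (3·14² + 36)/(2·13) ≡ 34/26. 26⁻¹ ≡ 25 (mod 59), so λ ≡ 34·25 ≡ 24.
  x = λ² - 14 - 14 = 576 - 28 ≡ 17; y = λ·(14 - 17) - 13 ≡ 33. → (17, 33)
3Q: (17, 33) + (14, 13). λ = (13 - 33)/(14 - 17) ≡ 39/56 mod 59. 56⁻¹ ≡ 39 (mod 59) since 56·39 = 2184 ≡ 1, so λ ≡ 46.
  x = λ² - 17 - 14 = 2116 - 31 ≡ 20; y = λ·(17 - 20) - 33 ≡ 6. → (20, 6)
4Q: (20, 6) + (14, 13). λ = (13 - 6)/(14 - 20) ≡ 7/53 mod 59. 53⁻¹ ≡ 49 (mod 59) since 53·49 = 2597 ≡ 1, so λ ≡ 48.
  x = λ² - 20 - 14 = 2304 - 34 ≡ 28; y = λ·(20 - 28) - 6 ≡ 23. → (28, 23)
5Q: (28, 23) + (14, 13). λ = (13 - 23)/(14 - 28) ≡ 49/45 mod 59. 45⁻¹ ≡ 21 (mod 59), so λ ≡ 26.
  x = λ² - 28 - 14 = 676 - 42 ≡ 44; y = λ·(28 - 44) - 23 ≡ 33. → (44, 33)
6Q: (44, 33) + (14, 13). λ = (13 - 33)/(14 - 44) ≡ 39/29 mod 59. 29⁻¹ ≡ 57 (mod 59), so λ ≡ 40.
  x = λ² - 44 - 14 = 1600 - 58 ≡ 8; y = λ·(44 - 8) - 33 ≡ 50. → (8, 50)
7Q: (8, 50) + (14, 13). λ = (13 - 50)/(14 - 8) ≡ 22/6 mod 59. 6⁻¹ ≡ 10 (mod 59) since 6·10 = 60 ≡ 1, so λ ≡ 43.
  x = λ² - 8 - 14 = 1849 - 22 ≡ 57; y = λ·(8 - 57) - 50 ≡ 26. → (57, 26)

(57, 26)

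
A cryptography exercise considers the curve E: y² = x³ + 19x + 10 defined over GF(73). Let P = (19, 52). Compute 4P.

(62, 52)

Double-and-add on 4 = (100)₂. Start with P = (19, 52) for the leading 1-bit.
double: tangent at (19, 52): λ = (3·19² + 19)/(2·52) ≡ 7/31. 31⁻¹ ≡ 33 (mod 73) since 31·33 = 1023 ≡ 1, so λ ≡ 7·33 ≡ 12.
  x = λ² - 19 - 19 = 144 - 38 ≡ 33; y = λ·(19 - 33) - 52 ≡ 72. → (33, 72)
double: tangent at (33, 72): λ = (3·33² + 19)/(2·72) ≡ 1/71. 71⁻¹ ≡ 36 (mod 73), so λ ≡ 1·36 ≡ 36.
  x = λ² - 33 - 33 = 1296 - 66 ≡ 62; y = λ·(33 - 62) - 72 ≡ 52. → (62, 52)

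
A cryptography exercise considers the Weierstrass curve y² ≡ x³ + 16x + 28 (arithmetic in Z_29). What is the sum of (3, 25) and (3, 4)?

O

The two points share x = 3 and their y-coordinates satisfy 25 + 4 ≡ 0 (mod 29), so they are inverses. Their sum is the point at infinity.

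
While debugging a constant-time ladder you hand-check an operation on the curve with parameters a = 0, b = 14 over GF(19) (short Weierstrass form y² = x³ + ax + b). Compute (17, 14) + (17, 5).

O

The two points share x = 17 and their y-coordinates satisfy 14 + 5 ≡ 0 (mod 19), so they are inverses. Their sum is O.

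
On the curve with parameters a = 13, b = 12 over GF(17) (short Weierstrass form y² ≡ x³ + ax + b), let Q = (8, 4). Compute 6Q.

(8, 4)

Repeated addition: build up to 6Q.
2Q: tangent at (8, 4): λ = (3·8² + 13)/(2·4) ≡ 1/8. 8⁻¹ ≡ 15 (mod 17), so λ ≡ 1·15 ≡ 15.
  x = λ² - 8 - 8 = 225 - 16 ≡ 5; y = λ·(8 - 5) - 4 ≡ 7. → (5, 7)
3Q: (5, 7) + (8, 4). λ = (4 - 7)/(8 - 5) ≡ 14/3 mod 17. 3⁻¹ ≡ 6 (mod 17), so λ ≡ 16.
  x = λ² - 5 - 8 = 256 - 13 ≡ 5; y = λ·(5 - 5) - 7 ≡ 10. → (5, 10)
4Q: (5, 10) + (8, 4). λ = (4 - 10)/(8 - 5) ≡ 11/3 mod 17. 3⁻¹ ≡ 6 (mod 17) since 3·6 = 18 ≡ 1, so λ ≡ 15.
  x = λ² - 5 - 8 = 225 - 13 ≡ 8; y = λ·(5 - 8) - 10 ≡ 13. → (8, 13)
5Q: (8, 13) + (8, 4): same x and y₁ ≡ -y₂, so the sum is 𝒪.
6Q: 𝒪 + (8, 4) = (8, 4) (identity).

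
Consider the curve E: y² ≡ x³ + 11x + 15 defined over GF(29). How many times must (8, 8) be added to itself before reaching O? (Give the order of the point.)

2P: tangent at (8, 8): λ = (3·8² + 11)/(2·8) ≡ 0/16. 16⁻¹ ≡ 20 (mod 29), so λ ≡ 0·20 ≡ 0.
  x = λ² - 8 - 8 = 0 - 16 ≡ 13; y = λ·(8 - 13) - 8 ≡ 21. → (13, 21)
3P: (13, 21) + (8, 8). λ = (8 - 21)/(8 - 13) ≡ 16/24 mod 29. 24⁻¹ ≡ 23 (mod 29), so λ ≡ 20.
  x = λ² - 13 - 8 = 400 - 21 ≡ 2; y = λ·(13 - 2) - 21 ≡ 25. → (2, 25)
4P: (2, 25) + (8, 8). λ = (8 - 25)/(8 - 2) ≡ 12/6 mod 29. 6⁻¹ ≡ 5 (mod 29), so λ ≡ 2.
  x = λ² - 2 - 8 = 4 - 10 ≡ 23; y = λ·(2 - 23) - 25 ≡ 20. → (23, 20)
5P: (23, 20) + (8, 8). λ = (8 - 20)/(8 - 23) ≡ 17/14 mod 29. 14⁻¹ ≡ 27 (mod 29) since 14·27 = 378 ≡ 1, so λ ≡ 24.
  x = λ² - 23 - 8 = 576 - 31 ≡ 23; y = λ·(23 - 23) - 20 ≡ 9. → (23, 9)
6P: (23, 9) + (8, 8). λ = (8 - 9)/(8 - 23) ≡ 28/14 mod 29. 14⁻¹ ≡ 27 (mod 29) since 14·27 = 378 ≡ 1, so λ ≡ 2.
  x = λ² - 23 - 8 = 4 - 31 ≡ 2; y = λ·(23 - 2) - 9 ≡ 4. → (2, 4)
7P: (2, 4) + (8, 8). λ = (8 - 4)/(8 - 2) ≡ 4/6 mod 29. 6⁻¹ ≡ 5 (mod 29), so λ ≡ 20.
  x = λ² - 2 - 8 = 400 - 10 ≡ 13; y = λ·(2 - 13) - 4 ≡ 8. → (13, 8)
8P: (13, 8) + (8, 8). λ = (8 - 8)/(8 - 13) ≡ 0/24 mod 29. 24⁻¹ ≡ 23 (mod 29) since 24·23 = 552 ≡ 1, so λ ≡ 0.
  x = λ² - 13 - 8 = 0 - 21 ≡ 8; y = λ·(13 - 8) - 8 ≡ 21. → (8, 21)
9P: (8, 21) + (8, 8): same x and y₁ ≡ -y₂, so the sum is O.
9P = O, so the order is 9.

9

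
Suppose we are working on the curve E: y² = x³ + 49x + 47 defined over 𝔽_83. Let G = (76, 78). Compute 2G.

tangent at (76, 78): λ = (3·76² + 49)/(2·78) ≡ 30/73. 73⁻¹ ≡ 58 (mod 83) since 73·58 = 4234 ≡ 1, so λ ≡ 30·58 ≡ 80.
  x = λ² - 76 - 76 = 6400 - 152 ≡ 23; y = λ·(76 - 23) - 78 ≡ 12. → (23, 12)

(23, 12)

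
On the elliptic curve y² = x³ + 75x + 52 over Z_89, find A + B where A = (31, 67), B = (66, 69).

(13, 51)

(31, 67) + (66, 69). λ = (69 - 67)/(66 - 31) ≡ 2/35 mod 89. 35⁻¹ ≡ 28 (mod 89), so λ ≡ 56.
  x = λ² - 31 - 66 = 3136 - 97 ≡ 13; y = λ·(31 - 13) - 67 ≡ 51. → (13, 51)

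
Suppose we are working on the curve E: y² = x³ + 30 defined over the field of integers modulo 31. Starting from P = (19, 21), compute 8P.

(19, 21)

Double-and-add on 8 = (1000)₂. Start with P = (19, 21) for the leading 1-bit.
double: tangent at (19, 21): λ = (3·19² + 0)/(2·21) ≡ 29/11. 11⁻¹ ≡ 17 (mod 31), so λ ≡ 29·17 ≡ 28.
  x = λ² - 19 - 19 = 784 - 38 ≡ 2; y = λ·(19 - 2) - 21 ≡ 21. → (2, 21)
double: tangent at (2, 21): λ = (3·2² + 0)/(2·21) ≡ 12/11. 11⁻¹ ≡ 17 (mod 31), so λ ≡ 12·17 ≡ 18.
  x = λ² - 2 - 2 = 324 - 4 ≡ 10; y = λ·(2 - 10) - 21 ≡ 21. → (10, 21)
double: tangent at (10, 21): λ = (3·10² + 0)/(2·21) ≡ 21/11. 11⁻¹ ≡ 17 (mod 31), so λ ≡ 21·17 ≡ 16.
  x = λ² - 10 - 10 = 256 - 20 ≡ 19; y = λ·(10 - 19) - 21 ≡ 21. → (19, 21)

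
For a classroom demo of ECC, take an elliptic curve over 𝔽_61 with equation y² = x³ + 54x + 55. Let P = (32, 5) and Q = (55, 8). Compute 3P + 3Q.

First 3P:
Repeated addition: build up to 3P.
2P: tangent at (32, 5): λ = (3·32² + 54)/(2·5) ≡ 15/10. 10⁻¹ ≡ 55 (mod 61) since 10·55 = 550 ≡ 1, so λ ≡ 15·55 ≡ 32.
  x = λ² - 32 - 32 = 1024 - 64 ≡ 45; y = λ·(32 - 45) - 5 ≡ 6. → (45, 6)
3P: (45, 6) + (32, 5). λ = (5 - 6)/(32 - 45) ≡ 60/48 mod 61. 48⁻¹ ≡ 14 (mod 61) since 48·14 = 672 ≡ 1, so λ ≡ 47.
  x = λ² - 45 - 32 = 2209 - 77 ≡ 58; y = λ·(45 - 58) - 6 ≡ 54. → (58, 54)
3P = (58, 54).
Next 3Q:
Repeated addition: build up to 3Q.
2Q: tangent at (55, 8): λ = (3·55² + 54)/(2·8) ≡ 40/16. 16⁻¹ ≡ 42 (mod 61) since 16·42 = 672 ≡ 1, so λ ≡ 40·42 ≡ 33.
  x = λ² - 55 - 55 = 1089 - 110 ≡ 3; y = λ·(55 - 3) - 8 ≡ 0. → (3, 0)
3Q: (3, 0) + (55, 8). λ = (8 - 0)/(55 - 3) ≡ 8/52 mod 61. 52⁻¹ ≡ 27 (mod 61) since 52·27 = 1404 ≡ 1, so λ ≡ 33.
  x = λ² - 3 - 55 = 1089 - 58 ≡ 55; y = λ·(3 - 55) - 0 ≡ 53. → (55, 53)
3Q = (55, 53).
Finally 3P + 3Q:
(58, 54) + (55, 53). λ = (53 - 54)/(55 - 58) ≡ 60/58 mod 61. 58⁻¹ ≡ 20 (mod 61), so λ ≡ 41.
  x = λ² - 58 - 55 = 1681 - 113 ≡ 43; y = λ·(58 - 43) - 54 ≡ 12. → (43, 12)

(43, 12)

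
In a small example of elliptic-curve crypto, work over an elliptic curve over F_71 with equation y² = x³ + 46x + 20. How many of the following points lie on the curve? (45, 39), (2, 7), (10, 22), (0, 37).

2

(45, 39): 39² ≡ 30, rhs ≡ 63 → off.
(2, 7): 7² ≡ 49, rhs ≡ 49 → on.
(10, 22): 22² ≡ 58, rhs ≡ 60 → off.
(0, 37): 37² ≡ 20, rhs ≡ 20 → on.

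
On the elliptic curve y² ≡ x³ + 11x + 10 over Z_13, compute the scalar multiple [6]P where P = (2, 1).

(1, 3)

Double-and-add on 6 = (110)₂. Start with P = (2, 1) for the leading 1-bit.
double: tangent at (2, 1): λ = (3·2² + 11)/(2·1) ≡ 10/2. 2⁻¹ ≡ 7 (mod 13) since 2·7 = 14 ≡ 1, so λ ≡ 10·7 ≡ 5.
  x = λ² - 2 - 2 = 25 - 4 ≡ 8; y = λ·(2 - 8) - 1 ≡ 8. → (8, 8)
add P: (8, 8) + (2, 1). λ = (1 - 8)/(2 - 8) ≡ 6/7 mod 13. 7⁻¹ ≡ 2 (mod 13) since 7·2 = 14 ≡ 1, so λ ≡ 12.
  x = λ² - 8 - 2 = 144 - 10 ≡ 4; y = λ·(8 - 4) - 8 ≡ 1. → (4, 1)
double: tangent at (4, 1): λ = (3·4² + 11)/(2·1) ≡ 7/2. 2⁻¹ ≡ 7 (mod 13), so λ ≡ 7·7 ≡ 10.
  x = λ² - 4 - 4 = 100 - 8 ≡ 1; y = λ·(4 - 1) - 1 ≡ 3. → (1, 3)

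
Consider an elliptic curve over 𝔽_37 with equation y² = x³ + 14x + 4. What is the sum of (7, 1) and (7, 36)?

The two points share x = 7 and their y-coordinates satisfy 1 + 36 ≡ 0 (mod 37), so they are inverses. Their sum is 𝒪.

O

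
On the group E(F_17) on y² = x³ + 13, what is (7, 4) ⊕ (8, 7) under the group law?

(11, 1)

(7, 4) + (8, 7). λ = (7 - 4)/(8 - 7) ≡ 3/1 mod 17. 1⁻¹ ≡ 1 (mod 17) since 1·1 = 1 ≡ 1, so λ ≡ 3.
  x = λ² - 7 - 8 = 9 - 15 ≡ 11; y = λ·(7 - 11) - 4 ≡ 1. → (11, 1)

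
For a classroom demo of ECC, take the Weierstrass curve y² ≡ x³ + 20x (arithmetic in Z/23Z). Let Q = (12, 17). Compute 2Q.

tangent at (12, 17): λ = (3·12² + 20)/(2·17) ≡ 15/11. 11⁻¹ ≡ 21 (mod 23) since 11·21 = 231 ≡ 1, so λ ≡ 15·21 ≡ 16.
  x = λ² - 12 - 12 = 256 - 24 ≡ 2; y = λ·(12 - 2) - 17 ≡ 5. → (2, 5)

(2, 5)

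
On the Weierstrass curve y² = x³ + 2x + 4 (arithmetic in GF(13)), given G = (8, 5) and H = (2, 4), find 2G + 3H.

First 2G:
Repeated addition: build up to 2G.
2G: tangent at (8, 5): λ = (3·8² + 2)/(2·5) ≡ 12/10. 10⁻¹ ≡ 4 (mod 13) since 10·4 = 40 ≡ 1, so λ ≡ 12·4 ≡ 9.
  x = λ² - 8 - 8 = 81 - 16 ≡ 0; y = λ·(8 - 0) - 5 ≡ 2. → (0, 2)
2G = (0, 2).
Next 3H:
Repeated addition: build up to 3H.
2H: tangent at (2, 4): λ = (3·2² + 2)/(2·4) ≡ 1/8. 8⁻¹ ≡ 5 (mod 13), so λ ≡ 1·5 ≡ 5.
  x = λ² - 2 - 2 = 25 - 4 ≡ 8; y = λ·(2 - 8) - 4 ≡ 5. → (8, 5)
3H: (8, 5) + (2, 4). λ = (4 - 5)/(2 - 8) ≡ 12/7 mod 13. 7⁻¹ ≡ 2 (mod 13) since 7·2 = 14 ≡ 1, so λ ≡ 11.
  x = λ² - 8 - 2 = 121 - 10 ≡ 7; y = λ·(8 - 7) - 5 ≡ 6. → (7, 6)
3H = (7, 6).
Finally 2G + 3H:
(0, 2) + (7, 6). λ = (6 - 2)/(7 - 0) ≡ 4/7 mod 13. 7⁻¹ ≡ 2 (mod 13) since 7·2 = 14 ≡ 1, so λ ≡ 8.
  x = λ² - 0 - 7 = 64 - 7 ≡ 5; y = λ·(0 - 5) - 2 ≡ 10. → (5, 10)

(5, 10)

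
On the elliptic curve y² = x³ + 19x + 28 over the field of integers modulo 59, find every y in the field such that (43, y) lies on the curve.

17, 42

x³ + 19x + 28 = 80352 ≡ 53 (mod 59).
Square roots of 53 mod 59: 17 and 42 (since 17² = 289 ≡ 53).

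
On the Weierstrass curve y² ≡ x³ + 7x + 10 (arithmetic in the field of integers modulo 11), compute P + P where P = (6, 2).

(4, 6)

tangent at (6, 2): λ = (3·6² + 7)/(2·2) ≡ 5/4. 4⁻¹ ≡ 3 (mod 11) since 4·3 = 12 ≡ 1, so λ ≡ 5·3 ≡ 4.
  x = λ² - 6 - 6 = 16 - 12 ≡ 4; y = λ·(6 - 4) - 2 ≡ 6. → (4, 6)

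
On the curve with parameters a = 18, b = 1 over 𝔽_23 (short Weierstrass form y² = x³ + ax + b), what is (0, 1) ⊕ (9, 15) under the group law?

(15, 14)

(0, 1) + (9, 15). λ = (15 - 1)/(9 - 0) ≡ 14/9 mod 23. 9⁻¹ ≡ 18 (mod 23) since 9·18 = 162 ≡ 1, so λ ≡ 22.
  x = λ² - 0 - 9 = 484 - 9 ≡ 15; y = λ·(0 - 15) - 1 ≡ 14. → (15, 14)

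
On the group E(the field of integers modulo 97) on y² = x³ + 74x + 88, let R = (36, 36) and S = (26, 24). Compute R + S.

(83, 24)

(36, 36) + (26, 24). λ = (24 - 36)/(26 - 36) ≡ 85/87 mod 97. 87⁻¹ ≡ 29 (mod 97), so λ ≡ 40.
  x = λ² - 36 - 26 = 1600 - 62 ≡ 83; y = λ·(36 - 83) - 36 ≡ 24. → (83, 24)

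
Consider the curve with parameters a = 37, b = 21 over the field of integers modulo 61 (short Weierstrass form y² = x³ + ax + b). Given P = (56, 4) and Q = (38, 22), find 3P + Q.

First 3P:
Repeated addition: build up to 3P.
2P: tangent at (56, 4): λ = (3·56² + 37)/(2·4) ≡ 51/8. 8⁻¹ ≡ 23 (mod 61), so λ ≡ 51·23 ≡ 14.
  x = λ² - 56 - 56 = 196 - 112 ≡ 23; y = λ·(56 - 23) - 4 ≡ 31. → (23, 31)
3P: (23, 31) + (56, 4). λ = (4 - 31)/(56 - 23) ≡ 34/33 mod 61. 33⁻¹ ≡ 37 (mod 61), so λ ≡ 38.
  x = λ² - 23 - 56 = 1444 - 79 ≡ 23; y = λ·(23 - 23) - 31 ≡ 30. → (23, 30)
3P = (23, 30).
Finally 3P + Q:
(23, 30) + (38, 22). λ = (22 - 30)/(38 - 23) ≡ 53/15 mod 61. 15⁻¹ ≡ 57 (mod 61) since 15·57 = 855 ≡ 1, so λ ≡ 32.
  x = λ² - 23 - 38 = 1024 - 61 ≡ 48; y = λ·(23 - 48) - 30 ≡ 24. → (48, 24)

(48, 24)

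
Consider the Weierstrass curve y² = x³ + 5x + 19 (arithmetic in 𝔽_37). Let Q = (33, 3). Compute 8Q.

(35, 1)

Double-and-add on 8 = (1000)₂. Start with Q = (33, 3) for the leading 1-bit.
double: tangent at (33, 3): λ = (3·33² + 5)/(2·3) ≡ 16/6. 6⁻¹ ≡ 31 (mod 37), so λ ≡ 16·31 ≡ 15.
  x = λ² - 33 - 33 = 225 - 66 ≡ 11; y = λ·(33 - 11) - 3 ≡ 31. → (11, 31)
double: tangent at (11, 31): λ = (3·11² + 5)/(2·31) ≡ 35/25. 25⁻¹ ≡ 3 (mod 37) since 25·3 = 75 ≡ 1, so λ ≡ 35·3 ≡ 31.
  x = λ² - 11 - 11 = 961 - 22 ≡ 14; y = λ·(11 - 14) - 31 ≡ 24. → (14, 24)
double: tangent at (14, 24): λ = (3·14² + 5)/(2·24) ≡ 1/11. 11⁻¹ ≡ 27 (mod 37), so λ ≡ 1·27 ≡ 27.
  x = λ² - 14 - 14 = 729 - 28 ≡ 35; y = λ·(14 - 35) - 24 ≡ 1. → (35, 1)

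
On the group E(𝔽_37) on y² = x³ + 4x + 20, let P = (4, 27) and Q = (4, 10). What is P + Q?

O

The two points share x = 4 and their y-coordinates satisfy 27 + 10 ≡ 0 (mod 37), so they are inverses. Their sum is ∞.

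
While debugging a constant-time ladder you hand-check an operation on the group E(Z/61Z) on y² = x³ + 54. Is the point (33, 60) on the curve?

y² = 60² ≡ 1; x³ + 0x + 54 = 35991 ≡ 1 (mod 61). 1 = 1.

yes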